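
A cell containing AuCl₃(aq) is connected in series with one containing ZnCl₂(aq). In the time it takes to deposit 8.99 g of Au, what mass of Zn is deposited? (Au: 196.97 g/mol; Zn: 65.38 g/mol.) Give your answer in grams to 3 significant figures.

n(Au) = 8.99 / 196.97 = 0.04564 mol
Au³⁺ + 3e⁻ → Au, so n(e⁻) = 3 × 0.04564 = 0.1369 mol
Same current for the same time ⇒ same n(e⁻) = 0.1369 mol in both cells.
Zn²⁺ + 2e⁻ → Zn, so n(Zn) = 0.1369 / 2 = 0.06845 mol
m(Zn) = 0.06845 × 65.38 = 4.48 g

4.48 g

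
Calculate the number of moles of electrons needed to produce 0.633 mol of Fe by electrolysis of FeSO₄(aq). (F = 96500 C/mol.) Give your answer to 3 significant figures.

1.27 mol

Fe²⁺ + 2e⁻ → Fe, so n(e⁻) = 2 × 0.633 = 1.266 mol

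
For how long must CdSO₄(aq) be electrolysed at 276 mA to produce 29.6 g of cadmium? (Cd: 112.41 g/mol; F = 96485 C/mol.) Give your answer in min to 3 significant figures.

n(Cd) = 29.6 / 112.41 = 0.2633 mol
Cd²⁺ + 2e⁻ → Cd, so n(e⁻) = 2 × 0.2633 = 0.5266 mol
Q = 0.5266 × 96485 = 50810 C
t = Q / I = 50810 / 0.276 = 1.841×10^5 s = 3070 min

3070 min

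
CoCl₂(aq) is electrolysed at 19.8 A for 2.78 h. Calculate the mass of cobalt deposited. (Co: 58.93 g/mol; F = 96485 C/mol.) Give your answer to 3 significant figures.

Q = It = 19.8 × 10008 = 1.982×10^5 C
n(e⁻) = 1.982×10^5 / 96485 = 2.054 mol
Co²⁺ + 2e⁻ → Co, so n(Co) = 2.054 / 2 = 1.027 mol
m = 1.027 × 58.93 = 60.5 g

60.5 g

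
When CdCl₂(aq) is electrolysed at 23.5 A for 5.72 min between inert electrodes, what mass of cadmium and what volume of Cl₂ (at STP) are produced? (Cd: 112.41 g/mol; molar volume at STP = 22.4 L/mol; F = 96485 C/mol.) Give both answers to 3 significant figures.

Q = 23.5 × 343.2 = 8065 C; n(e⁻) = 8065 / 96485 = 0.08359 mol
Cathode: Cd²⁺ + 2e⁻ → Cd → n(Cd) = 0.08359/2 = 0.04180 mol → 4.70 g
Anode: 2Cl⁻ → Cl₂ + 2e⁻ → n(Cl₂) = 0.08359/2 = 0.04180 mol → 0.936 L

4.70 g Cd; 0.936 L Cl₂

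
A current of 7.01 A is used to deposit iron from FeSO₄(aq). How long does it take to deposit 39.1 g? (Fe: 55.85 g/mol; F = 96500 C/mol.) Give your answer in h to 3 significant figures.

n(Fe) = 39.1 / 55.85 = 0.7001 mol
Fe²⁺ + 2e⁻ → Fe, so n(e⁻) = 2 × 0.7001 = 1.400 mol
Q = 1.400 × 96500 = 1.351×10^5 C
t = Q / I = 1.351×10^5 / 7.01 = 19270 s = 5.35 h

5.35 h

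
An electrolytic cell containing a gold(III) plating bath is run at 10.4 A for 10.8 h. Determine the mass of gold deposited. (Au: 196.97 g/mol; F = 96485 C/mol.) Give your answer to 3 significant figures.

Charge passed = 10.4 × 38880 = 4.044×10^5 C
Moles of electrons = 4.044×10^5 / 96485 = 4.191 mol
Au³⁺ + 3e⁻ → Au, so n(Au) = 4.191 / 3 = 1.397 mol
m = 1.397 × 196.97 = 275 g

275 g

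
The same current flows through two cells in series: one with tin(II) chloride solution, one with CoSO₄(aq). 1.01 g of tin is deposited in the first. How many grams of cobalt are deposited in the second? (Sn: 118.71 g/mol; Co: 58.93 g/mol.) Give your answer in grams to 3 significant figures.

0.501 g

n(Sn) = 1.01 / 118.71 = 0.008508 mol
Sn²⁺ + 2e⁻ → Sn, so n(e⁻) = 2 × 0.008508 = 0.01702 mol
Since the cells are in series, n(e⁻) in the Co cell is also 0.01702 mol.
Co²⁺ + 2e⁻ → Co, so n(Co) = 0.01702 / 2 = 0.008510 mol
m(Co) = 0.008510 × 58.93 = 0.501 g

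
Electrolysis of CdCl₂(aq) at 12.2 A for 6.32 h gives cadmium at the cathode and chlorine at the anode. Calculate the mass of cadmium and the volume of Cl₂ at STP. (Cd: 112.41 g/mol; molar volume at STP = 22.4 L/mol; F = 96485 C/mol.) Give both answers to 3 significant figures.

Q = 12.2 × 22752 = 2.776×10^5 C; n(e⁻) = 2.776×10^5 / 96485 = 2.877 mol
Cathode: Cd²⁺ + 2e⁻ → Cd → n(Cd) = 2.877/2 = 1.439 mol → 162 g
Anode: 2Cl⁻ → Cl₂ + 2e⁻ → n(Cl₂) = 2.877/2 = 1.439 mol → 32.2 L

162 g Cd; 32.2 L Cl₂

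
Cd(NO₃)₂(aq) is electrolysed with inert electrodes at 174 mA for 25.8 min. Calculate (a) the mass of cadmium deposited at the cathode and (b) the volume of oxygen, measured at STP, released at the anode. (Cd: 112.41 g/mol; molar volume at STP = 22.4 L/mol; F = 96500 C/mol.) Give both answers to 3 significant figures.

Q = 0.174 × 1548 = 269.4 C; n(e⁻) = 269.4 / 96500 = 0.002792 mol
Cathode: Cd²⁺ + 2e⁻ → Cd → n(Cd) = 0.002792/2 = 0.001396 mol → 0.157 g
Anode: 2H₂O → O₂ + 4H⁺ + 4e⁻ → n(O₂) = 0.002792/4 = 6.980×10^-4 mol → 0.0156 L

0.157 g Cd; 0.0156 L O₂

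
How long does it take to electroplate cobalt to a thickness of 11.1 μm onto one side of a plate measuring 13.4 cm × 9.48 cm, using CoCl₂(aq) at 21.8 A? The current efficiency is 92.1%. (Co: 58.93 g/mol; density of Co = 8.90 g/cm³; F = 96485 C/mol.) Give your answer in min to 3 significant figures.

Plated area = 13.4 × 9.48 = 127.0 cm²
Volume = 127.0 × 11.1×10⁻⁴ cm = 0.1410 cm³
m(Co) = 0.1410 × 8.90 = 1.255 g
n(Co) = 1.255 / 58.93 = 0.02130 mol; n(e⁻) = 2 × 0.02130 = 0.04260 mol
Q = 0.04260 × 96485 / 0.921 = 4463 C
t = 4463 / 21.8 = 204.7 s = 3.41 min

3.41 min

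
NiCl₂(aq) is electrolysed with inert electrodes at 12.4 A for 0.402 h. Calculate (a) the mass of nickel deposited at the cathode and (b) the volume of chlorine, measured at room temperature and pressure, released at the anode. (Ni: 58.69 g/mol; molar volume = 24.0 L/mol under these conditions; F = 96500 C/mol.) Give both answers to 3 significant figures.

5.46 g Ni; 2.23 L Cl₂

Q = 12.4 × 1447.2 = 17950 C; n(e⁻) = 17950 / 96500 = 0.1860 mol
Cathode: Ni²⁺ + 2e⁻ → Ni → n(Ni) = 0.1860/2 = 0.09300 mol → 5.46 g
Anode: 2Cl⁻ → Cl₂ + 2e⁻ → n(Cl₂) = 0.1860/2 = 0.09300 mol → 2.23 L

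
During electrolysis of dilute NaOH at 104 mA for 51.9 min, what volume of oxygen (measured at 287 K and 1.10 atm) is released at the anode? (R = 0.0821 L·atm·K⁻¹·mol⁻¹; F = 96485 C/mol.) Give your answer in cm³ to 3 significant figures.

Charge passed = 0.104 × 3114 = 323.9 C
Moles of electrons = 323.9 / 96485 = 0.003357 mol
2H₂O → O₂ + 4H⁺ + 4e⁻, so n(O₂) = 0.003357 / 4 = 8.393×10^-4 mol
V = nRT/P = 8.393×10^-4 × 0.0821 × 287 / 1.10 = 0.01798 L
= 18.0 cm³

18.0 cm³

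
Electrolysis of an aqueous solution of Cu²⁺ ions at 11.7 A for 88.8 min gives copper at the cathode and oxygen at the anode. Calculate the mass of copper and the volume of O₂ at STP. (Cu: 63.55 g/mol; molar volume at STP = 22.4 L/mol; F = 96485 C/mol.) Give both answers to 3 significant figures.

Q = 11.7 × 5328 = 62340 C; n(e⁻) = 62340 / 96485 = 0.6461 mol
Cathode: Cu²⁺ + 2e⁻ → Cu → n(Cu) = 0.6461/2 = 0.3231 mol → 20.5 g
Anode: 2H₂O → O₂ + 4H⁺ + 4e⁻ → n(O₂) = 0.6461/4 = 0.1615 mol → 3.62 L

20.5 g Cu; 3.62 L O₂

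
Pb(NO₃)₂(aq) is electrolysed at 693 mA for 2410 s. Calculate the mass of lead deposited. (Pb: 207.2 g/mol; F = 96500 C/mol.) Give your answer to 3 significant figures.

1.79 g

Charge passed = 0.693 × 2410 = 1670 C
Moles of electrons = 1670 / 96500 = 0.01731 mol
Pb²⁺ + 2e⁻ → Pb, so n(Pb) = 0.01731 / 2 = 0.008655 mol
m = 0.008655 × 207.2 = 1.79 g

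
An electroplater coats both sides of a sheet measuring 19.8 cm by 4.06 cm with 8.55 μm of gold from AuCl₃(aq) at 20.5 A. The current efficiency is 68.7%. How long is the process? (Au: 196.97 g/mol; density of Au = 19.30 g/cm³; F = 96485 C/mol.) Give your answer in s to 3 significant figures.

277 s

Plated area = 2 × 19.8 × 4.06 = 160.8 cm²
Volume = 160.8 × 8.55×10⁻⁴ cm = 0.1375 cm³
m(Au) = 0.1375 × 19.30 = 2.654 g
n(Au) = 2.654 / 196.97 = 0.01347 mol; n(e⁻) = 3 × 0.01347 = 0.04041 mol
Q = 0.04041 × 96485 / 0.687 = 5675 C
t = 5675 / 20.5 = 276.8 s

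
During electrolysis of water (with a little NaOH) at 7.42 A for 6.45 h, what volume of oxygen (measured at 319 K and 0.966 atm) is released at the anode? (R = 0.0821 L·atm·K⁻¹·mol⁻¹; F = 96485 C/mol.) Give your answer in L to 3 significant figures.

12.1 L

Q = It = 7.42 × 23220 = 1.723×10^5 C
Moles of electrons = 1.723×10^5 / 96485 = 1.786 mol
2H₂O → O₂ + 4H⁺ + 4e⁻, so n(O₂) = 1.786 / 4 = 0.4465 mol
V = nRT/P = 0.4465 × 0.0821 × 319 / 0.966 = 12.11 L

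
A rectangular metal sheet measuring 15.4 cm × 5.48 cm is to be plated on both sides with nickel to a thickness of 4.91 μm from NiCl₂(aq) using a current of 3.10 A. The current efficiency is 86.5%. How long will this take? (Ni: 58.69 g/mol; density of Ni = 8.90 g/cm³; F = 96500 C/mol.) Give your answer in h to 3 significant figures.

Plated area = 2 × 15.4 × 5.48 = 168.8 cm²
Volume = 168.8 × 4.91×10⁻⁴ cm = 0.08288 cm³
m(Ni) = 0.08288 × 8.90 = 0.7376 g
n(Ni) = 0.7376 / 58.69 = 0.01257 mol; n(e⁻) = 2 × 0.01257 = 0.02514 mol
Q = 0.02514 × 96500 / 0.865 = 2805 C
t = 2805 / 3.10 = 904.8 s = 0.251 h

0.251 h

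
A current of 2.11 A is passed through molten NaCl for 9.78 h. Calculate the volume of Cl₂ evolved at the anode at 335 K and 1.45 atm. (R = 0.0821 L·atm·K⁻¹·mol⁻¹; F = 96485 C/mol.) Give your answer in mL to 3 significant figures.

7300 mL

Q = It = 2.11 × 35208 = 74290 C
n(e⁻) = Q/F = 74290/96485 = 0.7700 mol
2Cl⁻ → Cl₂ + 2e⁻, so n(Cl₂) = 0.7700 / 2 = 0.3850 mol
V = nRT/P = 0.3850 × 0.0821 × 335 / 1.45 = 7.303 L
= 7300 mL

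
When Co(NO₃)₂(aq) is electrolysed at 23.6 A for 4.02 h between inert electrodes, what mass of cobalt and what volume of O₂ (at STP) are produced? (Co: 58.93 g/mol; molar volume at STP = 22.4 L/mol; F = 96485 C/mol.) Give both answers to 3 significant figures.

Q = 23.6 × 14472 = 3.415×10^5 C; n(e⁻) = 3.415×10^5 / 96485 = 3.539 mol
Cathode: Co²⁺ + 2e⁻ → Co → n(Co) = 3.539/2 = 1.770 mol → 104 g
Anode: 2H₂O → O₂ + 4H⁺ + 4e⁻ → n(O₂) = 3.539/4 = 0.8848 mol → 19.8 L

104 g Co; 19.8 L O₂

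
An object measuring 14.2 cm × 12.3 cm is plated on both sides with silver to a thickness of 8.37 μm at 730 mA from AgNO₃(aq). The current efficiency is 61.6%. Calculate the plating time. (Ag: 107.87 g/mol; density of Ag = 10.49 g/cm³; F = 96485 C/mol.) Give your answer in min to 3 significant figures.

Plated area = 2 × 14.2 × 12.3 = 349.3 cm²
Volume = 349.3 × 8.37×10⁻⁴ cm = 0.2924 cm³
m(Ag) = 0.2924 × 10.49 = 3.067 g
n(Ag) = 3.067 / 107.87 = 0.02843 mol; n(e⁻) = 0.02843 mol
Q = 0.02843 × 96485 / 0.616 = 4453 C
t = 4453 / 0.730 = 6100 s = 102 min

102 min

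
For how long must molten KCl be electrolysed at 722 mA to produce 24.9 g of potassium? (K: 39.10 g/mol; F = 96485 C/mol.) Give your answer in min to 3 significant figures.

1420 min

n(K) = 24.9 / 39.10 = 0.6368 mol
K⁺ + e⁻ → K, so n(e⁻) = 0.6368 mol
Q = 0.6368 × 96485 = 61440 C
t = Q / I = 61440 / 0.722 = 85100 s = 1420 min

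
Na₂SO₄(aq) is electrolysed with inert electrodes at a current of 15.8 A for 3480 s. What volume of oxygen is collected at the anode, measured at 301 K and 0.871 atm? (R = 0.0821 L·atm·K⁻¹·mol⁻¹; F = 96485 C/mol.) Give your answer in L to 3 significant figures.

Q = It = 15.8 × 3480 = 54980 C
Moles of electrons = 54980 / 96485 = 0.5698 mol
2H₂O → O₂ + 4H⁺ + 4e⁻, so n(O₂) = 0.5698 / 4 = 0.1425 mol
V = nRT/P = 0.1425 × 0.0821 × 301 / 0.871 = 4.043 L

4.04 L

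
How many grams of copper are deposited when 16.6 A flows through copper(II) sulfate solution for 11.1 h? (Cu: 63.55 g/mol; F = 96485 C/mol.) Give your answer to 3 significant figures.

Q = It = 16.6 × 39960 = 6.633×10^5 C
n(e⁻) = 6.633×10^5 / 96485 = 6.875 mol
Cu²⁺ + 2e⁻ → Cu, so n(Cu) = 6.875 / 2 = 3.438 mol
m = 3.438 × 63.55 = 218 g

218 g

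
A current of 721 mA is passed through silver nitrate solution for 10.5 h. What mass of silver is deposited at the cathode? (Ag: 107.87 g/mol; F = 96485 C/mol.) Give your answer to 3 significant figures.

30.5 g

Charge passed = 0.721 × 37800 = 27250 C
Moles of electrons = 27250 / 96485 = 0.2824 mol
Ag⁺ + e⁻ → Ag, so n(Ag) = 0.2824 mol
m = 0.2824 × 107.87 = 30.5 g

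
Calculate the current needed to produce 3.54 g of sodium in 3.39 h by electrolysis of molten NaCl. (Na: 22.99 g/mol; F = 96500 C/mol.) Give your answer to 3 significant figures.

1.22 A

n(Na) = 3.54 / 22.99 = 0.1540 mol
Na⁺ + e⁻ → Na, so n(e⁻) = 0.1540 mol
Q = 0.1540 × 96500 = 14860 C
I = Q / t = 14860 / 12204 s = 1.22 A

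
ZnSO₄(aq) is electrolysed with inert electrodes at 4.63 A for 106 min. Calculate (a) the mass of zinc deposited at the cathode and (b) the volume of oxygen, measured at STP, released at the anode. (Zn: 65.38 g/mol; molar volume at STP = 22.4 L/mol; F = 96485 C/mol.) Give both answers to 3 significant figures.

9.98 g Zn; 1.71 L O₂

Q = 4.63 × 6360 = 29450 C; n(e⁻) = 29450 / 96485 = 0.3052 mol
Cathode: Zn²⁺ + 2e⁻ → Zn → n(Zn) = 0.3052/2 = 0.1526 mol → 9.98 g
Anode: 2H₂O → O₂ + 4H⁺ + 4e⁻ → n(O₂) = 0.3052/4 = 0.07630 mol → 1.71 L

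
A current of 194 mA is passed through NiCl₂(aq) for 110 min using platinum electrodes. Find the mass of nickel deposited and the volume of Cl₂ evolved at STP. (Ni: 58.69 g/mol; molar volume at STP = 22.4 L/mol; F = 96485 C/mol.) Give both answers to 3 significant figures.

Q = 0.194 × 6600 = 1280 C; n(e⁻) = 1280 / 96485 = 0.01327 mol
Cathode: Ni²⁺ + 2e⁻ → Ni → n(Ni) = 0.01327/2 = 0.006635 mol → 0.389 g
Anode: 2Cl⁻ → Cl₂ + 2e⁻ → n(Cl₂) = 0.01327/2 = 0.006635 mol → 0.149 L

0.389 g Ni; 0.149 L Cl₂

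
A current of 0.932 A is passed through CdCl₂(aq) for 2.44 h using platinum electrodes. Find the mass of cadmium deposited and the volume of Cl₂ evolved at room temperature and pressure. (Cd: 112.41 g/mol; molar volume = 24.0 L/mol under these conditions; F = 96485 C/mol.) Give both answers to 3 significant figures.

Q = 0.932 × 8784 = 8187 C; n(e⁻) = 8187 / 96485 = 0.08485 mol
Cathode: Cd²⁺ + 2e⁻ → Cd → n(Cd) = 0.08485/2 = 0.04243 mol → 4.77 g
Anode: 2Cl⁻ → Cl₂ + 2e⁻ → n(Cl₂) = 0.08485/2 = 0.04243 mol → 1.02 L

4.77 g Cd; 1.02 L Cl₂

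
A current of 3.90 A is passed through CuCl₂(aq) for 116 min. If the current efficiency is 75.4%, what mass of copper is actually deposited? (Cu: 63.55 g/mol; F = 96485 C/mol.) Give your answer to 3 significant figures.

6.74 g

Q = 3.90 × 6960 = 27140 C
n(e⁻) = 27140 / 96485 = 0.2813 mol
Cu²⁺ + 2e⁻ → Cu, so theoretical m(Cu) = 0.1407 × 63.55 = 8.941 g
Actual mass = 75.4% × 8.941 = 6.74 g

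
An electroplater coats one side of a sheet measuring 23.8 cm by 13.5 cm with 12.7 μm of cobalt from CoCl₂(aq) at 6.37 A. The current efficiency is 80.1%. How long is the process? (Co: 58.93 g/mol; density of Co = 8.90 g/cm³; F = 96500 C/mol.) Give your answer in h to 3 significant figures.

0.648 h

Plated area = 23.8 × 13.5 = 321.3 cm²
Volume = 321.3 × 12.7×10⁻⁴ cm = 0.4081 cm³
m(Co) = 0.4081 × 8.90 = 3.632 g
n(Co) = 3.632 / 58.93 = 0.06163 mol; n(e⁻) = 2 × 0.06163 = 0.1233 mol
Q = 0.1233 × 96500 / 0.801 = 14850 C
t = 14850 / 6.37 = 2331 s = 0.648 h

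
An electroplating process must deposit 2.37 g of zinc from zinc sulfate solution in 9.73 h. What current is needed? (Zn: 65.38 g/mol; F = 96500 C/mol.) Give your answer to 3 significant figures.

0.200 A

n(Zn) = 2.37 / 65.38 = 0.03625 mol
Zn²⁺ + 2e⁻ → Zn, so n(e⁻) = 2 × 0.03625 = 0.07250 mol
Q = 0.07250 × 96500 = 6996 C
I = Q / t = 6996 / 35028 s = 0.200 A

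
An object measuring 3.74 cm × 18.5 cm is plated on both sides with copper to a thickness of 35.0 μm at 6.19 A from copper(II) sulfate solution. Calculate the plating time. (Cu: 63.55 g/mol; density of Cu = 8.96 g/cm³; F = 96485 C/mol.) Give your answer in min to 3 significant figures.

35.5 min

Plated area = 2 × 3.74 × 18.5 = 138.4 cm²
Volume = 138.4 × 35.0×10⁻⁴ cm = 0.4844 cm³
m(Cu) = 0.4844 × 8.96 = 4.340 g
n(Cu) = 4.340 / 63.55 = 0.06829 mol; n(e⁻) = 2 × 0.06829 = 0.1366 mol
Q = 0.1366 × 96485 = 13180 C
t = 13180 / 6.19 = 2129 s = 35.5 min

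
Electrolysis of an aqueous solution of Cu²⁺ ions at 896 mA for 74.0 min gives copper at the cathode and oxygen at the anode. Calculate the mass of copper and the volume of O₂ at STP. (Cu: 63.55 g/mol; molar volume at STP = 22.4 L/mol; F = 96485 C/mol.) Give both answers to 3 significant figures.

1.31 g Cu; 0.231 L O₂

Q = 0.896 × 4440 = 3978 C; n(e⁻) = 3978 / 96485 = 0.04123 mol
Cathode: Cu²⁺ + 2e⁻ → Cu → n(Cu) = 0.04123/2 = 0.02062 mol → 1.31 g
Anode: 2H₂O → O₂ + 4H⁺ + 4e⁻ → n(O₂) = 0.04123/4 = 0.01031 mol → 0.231 L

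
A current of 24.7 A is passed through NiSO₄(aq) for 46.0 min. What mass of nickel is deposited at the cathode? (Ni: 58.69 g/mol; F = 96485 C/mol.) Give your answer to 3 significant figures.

20.7 g

Q = It = 24.7 × 2760 = 68170 C
n(e⁻) = 68170 / 96485 = 0.7065 mol
Ni²⁺ + 2e⁻ → Ni, so n(Ni) = 0.7065 / 2 = 0.3533 mol
m = 0.3533 × 58.69 = 20.7 g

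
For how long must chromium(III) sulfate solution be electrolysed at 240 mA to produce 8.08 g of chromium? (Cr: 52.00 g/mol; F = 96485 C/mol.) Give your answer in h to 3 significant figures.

n(Cr) = 8.08 / 52.00 = 0.1554 mol
Cr³⁺ + 3e⁻ → Cr, so n(e⁻) = 3 × 0.1554 = 0.4662 mol
Q = 0.4662 × 96485 = 44980 C
t = Q / I = 44980 / 0.240 = 1.874×10^5 s = 52.1 h

52.1 h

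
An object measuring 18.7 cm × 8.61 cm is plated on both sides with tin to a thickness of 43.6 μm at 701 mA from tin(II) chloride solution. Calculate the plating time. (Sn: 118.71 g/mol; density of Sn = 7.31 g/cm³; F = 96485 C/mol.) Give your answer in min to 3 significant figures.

397 min

Plated area = 2 × 18.7 × 8.61 = 322.0 cm²
Volume = 322.0 × 43.6×10⁻⁴ cm = 1.404 cm³
m(Sn) = 1.404 × 7.31 = 10.26 g
n(Sn) = 10.26 / 118.71 = 0.08643 mol; n(e⁻) = 2 × 0.08643 = 0.1729 mol
Q = 0.1729 × 96485 = 16680 C
t = 16680 / 0.701 = 23790 s = 397 min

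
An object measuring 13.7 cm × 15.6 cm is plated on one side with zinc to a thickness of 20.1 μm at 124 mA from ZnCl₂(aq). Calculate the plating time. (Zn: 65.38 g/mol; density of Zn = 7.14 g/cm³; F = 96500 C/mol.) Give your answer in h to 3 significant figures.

20.3 h

Plated area = 13.7 × 15.6 = 213.7 cm²
Volume = 213.7 × 20.1×10⁻⁴ cm = 0.4295 cm³
m(Zn) = 0.4295 × 7.14 = 3.067 g
n(Zn) = 3.067 / 65.38 = 0.04691 mol; n(e⁻) = 2 × 0.04691 = 0.09382 mol
Q = 0.09382 × 96500 = 9054 C
t = 9054 / 0.124 = 73020 s = 20.3 h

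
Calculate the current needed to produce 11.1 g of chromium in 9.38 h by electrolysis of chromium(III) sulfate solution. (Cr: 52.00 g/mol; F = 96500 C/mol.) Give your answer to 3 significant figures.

n(Cr) = 11.1 / 52.00 = 0.2135 mol
Cr³⁺ + 3e⁻ → Cr, so n(e⁻) = 3 × 0.2135 = 0.6405 mol
Q = 0.6405 × 96500 = 61810 C
I = Q / t = 61810 / 33768 s = 1.83 A

1.83 A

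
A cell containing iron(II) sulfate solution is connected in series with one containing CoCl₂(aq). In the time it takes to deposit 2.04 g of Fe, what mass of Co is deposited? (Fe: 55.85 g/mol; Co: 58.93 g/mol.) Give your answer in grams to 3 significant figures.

n(Fe) = 2.04 / 55.85 = 0.03653 mol
Fe²⁺ + 2e⁻ → Fe, so n(e⁻) = 2 × 0.03653 = 0.07306 mol
The cells are in series, so the same charge (and hence the same n(e⁻) = 0.07306 mol) passes through both.
Co²⁺ + 2e⁻ → Co, so n(Co) = 0.07306 / 2 = 0.03653 mol
m(Co) = 0.03653 × 58.93 = 2.15 g

2.15 g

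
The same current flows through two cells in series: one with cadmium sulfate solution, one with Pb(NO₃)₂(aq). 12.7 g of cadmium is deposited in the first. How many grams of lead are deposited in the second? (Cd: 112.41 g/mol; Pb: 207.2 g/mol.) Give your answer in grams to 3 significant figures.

23.4 g

n(Cd) = 12.7 / 112.41 = 0.1130 mol
Cd²⁺ + 2e⁻ → Cd, so n(e⁻) = 2 × 0.1130 = 0.2260 mol
In series, the same 0.2260 mol of electrons flows through the second cell.
Pb²⁺ + 2e⁻ → Pb, so n(Pb) = 0.2260 / 2 = 0.1130 mol
m(Pb) = 0.1130 × 207.2 = 23.4 g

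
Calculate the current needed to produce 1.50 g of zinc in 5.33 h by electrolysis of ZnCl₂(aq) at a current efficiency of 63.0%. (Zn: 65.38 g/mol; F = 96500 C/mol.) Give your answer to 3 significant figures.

0.366 A

n(Zn) = 1.50 / 65.38 = 0.02294 mol
Zn²⁺ + 2e⁻ → Zn, so n(e⁻) = 2 × 0.02294 = 0.04588 mol
Q = 0.04588 × 96500 / 0.630 = 7028 C
I = Q / t = 7028 / 19188 s = 0.366 A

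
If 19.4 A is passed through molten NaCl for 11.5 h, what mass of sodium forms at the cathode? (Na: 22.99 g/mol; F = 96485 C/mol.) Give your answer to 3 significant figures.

Q = It = 19.4 × 41400 = 8.032×10^5 C
n(e⁻) = Q/F = 8.032×10^5/96485 = 8.325 mol
Na⁺ + e⁻ → Na, so n(Na) = 8.325 mol
m = 8.325 × 22.99 = 191 g

191 g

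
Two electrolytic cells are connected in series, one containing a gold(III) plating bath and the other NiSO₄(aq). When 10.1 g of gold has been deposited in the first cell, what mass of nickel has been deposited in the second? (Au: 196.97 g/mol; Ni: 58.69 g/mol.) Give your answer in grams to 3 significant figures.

n(Au) = 10.1 / 196.97 = 0.05128 mol
Au³⁺ + 3e⁻ → Au, so n(e⁻) = 3 × 0.05128 = 0.1538 mol
Since the cells are in series, n(e⁻) in the Ni cell is also 0.1538 mol.
Ni²⁺ + 2e⁻ → Ni, so n(Ni) = 0.1538 / 2 = 0.07690 mol
m(Ni) = 0.07690 × 58.69 = 4.51 g

4.51 g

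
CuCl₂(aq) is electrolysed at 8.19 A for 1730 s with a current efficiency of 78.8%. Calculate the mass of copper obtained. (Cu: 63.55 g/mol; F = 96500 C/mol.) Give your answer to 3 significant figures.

Q = 8.19 × 1730 = 14170 C
n(e⁻) = 14170 / 96500 = 0.1468 mol
Cu²⁺ + 2e⁻ → Cu, so theoretical m(Cu) = 0.07340 × 63.55 = 4.665 g
Actual mass = 78.8% × 4.665 = 3.68 g

3.68 g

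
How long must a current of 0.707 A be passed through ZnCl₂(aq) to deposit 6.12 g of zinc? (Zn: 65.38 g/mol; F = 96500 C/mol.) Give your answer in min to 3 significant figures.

426 min

n(Zn) = 6.12 / 65.38 = 0.09361 mol
Zn²⁺ + 2e⁻ → Zn, so n(e⁻) = 2 × 0.09361 = 0.1872 mol
Q = 0.1872 × 96500 = 18060 C
t = Q / I = 18060 / 0.707 = 25540 s = 426 min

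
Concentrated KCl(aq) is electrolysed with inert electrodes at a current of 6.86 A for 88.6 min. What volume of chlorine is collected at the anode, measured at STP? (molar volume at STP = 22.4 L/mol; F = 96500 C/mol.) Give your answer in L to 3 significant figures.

4.23 L

Q = It = 6.86 × 5316 = 36470 C
n(e⁻) = 36470 / 96500 = 0.3779 mol
2Cl⁻ → Cl₂ + 2e⁻, so n(Cl₂) = 0.3779 / 2 = 0.1890 mol
V = 0.1890 × 22.4 = 4.234 L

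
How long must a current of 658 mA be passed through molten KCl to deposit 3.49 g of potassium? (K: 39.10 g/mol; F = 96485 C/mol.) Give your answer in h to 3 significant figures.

3.64 h

n(K) = 3.49 / 39.10 = 0.08926 mol
K⁺ + e⁻ → K, so n(e⁻) = 0.08926 mol
Q = 0.08926 × 96485 = 8612 C
t = Q / I = 8612 / 0.658 = 13090 s = 3.64 h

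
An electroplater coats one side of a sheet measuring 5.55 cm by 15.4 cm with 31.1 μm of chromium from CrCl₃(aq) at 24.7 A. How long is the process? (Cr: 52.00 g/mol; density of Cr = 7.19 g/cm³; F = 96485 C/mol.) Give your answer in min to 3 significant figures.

Plated area = 5.55 × 15.4 = 85.47 cm²
Volume = 85.47 × 31.1×10⁻⁴ cm = 0.2658 cm³
m(Cr) = 0.2658 × 7.19 = 1.911 g
n(Cr) = 1.911 / 52.00 = 0.03675 mol; n(e⁻) = 3 × 0.03675 = 0.1103 mol
Q = 0.1103 × 96485 = 10640 C
t = 10640 / 24.7 = 430.8 s = 7.18 min

7.18 min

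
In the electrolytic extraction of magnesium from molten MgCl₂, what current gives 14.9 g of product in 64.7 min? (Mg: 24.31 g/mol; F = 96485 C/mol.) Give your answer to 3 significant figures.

n(Mg) = 14.9 / 24.31 = 0.6129 mol
Mg²⁺ + 2e⁻ → Mg, so n(e⁻) = 2 × 0.6129 = 1.226 mol
Q = 1.226 × 96485 = 1.183×10^5 C
I = Q / t = 1.183×10^5 / 3882 s = 30.5 A

30.5 A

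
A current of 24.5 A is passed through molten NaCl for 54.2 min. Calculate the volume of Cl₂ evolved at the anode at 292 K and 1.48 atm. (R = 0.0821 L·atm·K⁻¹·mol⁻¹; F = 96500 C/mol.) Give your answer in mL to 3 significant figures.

6690 mL

Q = 24.5 A × 3252 s = 79670 C
n(e⁻) = 79670 / 96500 = 0.8256 mol
2Cl⁻ → Cl₂ + 2e⁻, so n(Cl₂) = 0.8256 / 2 = 0.4128 mol
V = nRT/P = 0.4128 × 0.0821 × 292 / 1.48 = 6.687 L
= 6690 mL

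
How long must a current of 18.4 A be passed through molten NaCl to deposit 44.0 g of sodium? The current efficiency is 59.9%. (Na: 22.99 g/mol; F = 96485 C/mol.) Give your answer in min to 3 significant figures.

279 min

n(Na) = 44.0 / 22.99 = 1.914 mol
Na⁺ + e⁻ → Na, so n(e⁻) = 1.914 mol
Q = 1.914 × 96485 / 0.599 = 3.083×10^5 C
t = Q / I = 3.083×10^5 / 18.4 = 16760 s = 279 min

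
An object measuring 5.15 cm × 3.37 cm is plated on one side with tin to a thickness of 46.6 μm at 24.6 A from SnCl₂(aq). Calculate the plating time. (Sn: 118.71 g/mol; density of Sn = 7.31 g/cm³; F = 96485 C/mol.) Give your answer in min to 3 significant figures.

0.651 min

Plated area = 5.15 × 3.37 = 17.36 cm²
Volume = 17.36 × 46.6×10⁻⁴ cm = 0.08090 cm³
m(Sn) = 0.08090 × 7.31 = 0.5914 g
n(Sn) = 0.5914 / 118.71 = 0.004982 mol; n(e⁻) = 2 × 0.004982 = 0.009964 mol
Q = 0.009964 × 96485 = 961.4 C
t = 961.4 / 24.6 = 39.08 s = 0.651 min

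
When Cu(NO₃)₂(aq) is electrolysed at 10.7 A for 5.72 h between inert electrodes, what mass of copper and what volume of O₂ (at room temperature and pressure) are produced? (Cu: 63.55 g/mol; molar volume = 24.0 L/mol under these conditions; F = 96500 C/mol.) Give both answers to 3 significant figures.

72.6 g Cu; 13.7 L O₂

Q = 10.7 × 20592 = 2.203×10^5 C; n(e⁻) = 2.203×10^5 / 96500 = 2.283 mol
Cathode: Cu²⁺ + 2e⁻ → Cu → n(Cu) = 2.283/2 = 1.142 mol → 72.6 g
Anode: 2H₂O → O₂ + 4H⁺ + 4e⁻ → n(O₂) = 2.283/4 = 0.5708 mol → 13.7 L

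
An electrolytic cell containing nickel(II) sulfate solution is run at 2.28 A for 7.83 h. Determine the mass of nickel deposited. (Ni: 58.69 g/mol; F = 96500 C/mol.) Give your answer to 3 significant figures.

19.5 g

Q = It = 2.28 × 28188 = 64270 C
Moles of electrons = 64270 / 96500 = 0.6660 mol
Ni²⁺ + 2e⁻ → Ni, so n(Ni) = 0.6660 / 2 = 0.3330 mol
m = 0.3330 × 58.69 = 19.5 g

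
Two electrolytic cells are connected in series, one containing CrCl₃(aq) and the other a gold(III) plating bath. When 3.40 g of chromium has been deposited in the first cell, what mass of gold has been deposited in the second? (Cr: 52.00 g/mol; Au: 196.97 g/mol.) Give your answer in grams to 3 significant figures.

12.9 g

n(Cr) = 3.40 / 52.00 = 0.06538 mol
Cr³⁺ + 3e⁻ → Cr, so n(e⁻) = 3 × 0.06538 = 0.1961 mol
In series, the same 0.1961 mol of electrons flows through the second cell.
Au³⁺ + 3e⁻ → Au, so n(Au) = 0.1961 / 3 = 0.06537 mol
m(Au) = 0.06537 × 196.97 = 12.9 g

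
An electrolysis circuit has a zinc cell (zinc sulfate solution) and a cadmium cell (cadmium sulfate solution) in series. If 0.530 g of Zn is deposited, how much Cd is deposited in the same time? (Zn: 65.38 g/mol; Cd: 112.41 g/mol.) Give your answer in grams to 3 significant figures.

n(Zn) = 0.530 / 65.38 = 0.008106 mol
Zn²⁺ + 2e⁻ → Zn, so n(e⁻) = 2 × 0.008106 = 0.01621 mol
Same current for the same time ⇒ same n(e⁻) = 0.01621 mol in both cells.
Cd²⁺ + 2e⁻ → Cd, so n(Cd) = 0.01621 / 2 = 0.008105 mol
m(Cd) = 0.008105 × 112.41 = 0.911 g

0.911 g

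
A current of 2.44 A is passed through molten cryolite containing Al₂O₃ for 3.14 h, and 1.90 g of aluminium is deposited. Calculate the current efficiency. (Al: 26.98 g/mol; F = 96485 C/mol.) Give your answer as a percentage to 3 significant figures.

73.9%

Q = 2.44 × 11304 = 27580 C
n(e⁻) = 27580 / 96485 = 0.2858 mol
Al³⁺ + 3e⁻ → Al, so theoretical n(Al) = 0.09527 mol → 2.570 g
Efficiency = 1.90 / 2.570 = 0.7393 = 73.9%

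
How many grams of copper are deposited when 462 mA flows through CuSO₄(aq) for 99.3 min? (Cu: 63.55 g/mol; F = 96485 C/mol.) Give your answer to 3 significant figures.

Q = 0.462 A × 5958 s = 2753 C
n(e⁻) = 2753 / 96485 = 0.02853 mol
Cu²⁺ + 2e⁻ → Cu, so n(Cu) = 0.02853 / 2 = 0.01427 mol
m = 0.01427 × 63.55 = 0.907 g

0.907 g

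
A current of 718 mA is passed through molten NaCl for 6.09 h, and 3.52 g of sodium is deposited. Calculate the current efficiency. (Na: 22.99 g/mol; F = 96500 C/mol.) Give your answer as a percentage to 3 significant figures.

93.9%

Q = 0.718 × 21924 = 15740 C
n(e⁻) = 15740 / 96500 = 0.1631 mol
Na⁺ + e⁻ → Na, so theoretical n(Na) = 0.1631 mol → 3.750 g
Efficiency = 3.52 / 3.750 = 0.9387 = 93.9%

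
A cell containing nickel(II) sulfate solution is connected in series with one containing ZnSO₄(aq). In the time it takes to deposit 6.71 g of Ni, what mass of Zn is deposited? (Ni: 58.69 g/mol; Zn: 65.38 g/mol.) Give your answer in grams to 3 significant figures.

n(Ni) = 6.71 / 58.69 = 0.1143 mol
Ni²⁺ + 2e⁻ → Ni, so n(e⁻) = 2 × 0.1143 = 0.2286 mol
Since the cells are in series, n(e⁻) in the Zn cell is also 0.2286 mol.
Zn²⁺ + 2e⁻ → Zn, so n(Zn) = 0.2286 / 2 = 0.1143 mol
m(Zn) = 0.1143 × 65.38 = 7.47 g

7.47 g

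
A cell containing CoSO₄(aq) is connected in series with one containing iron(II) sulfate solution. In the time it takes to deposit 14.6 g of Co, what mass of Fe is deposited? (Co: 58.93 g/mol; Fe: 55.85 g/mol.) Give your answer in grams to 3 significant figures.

13.8 g

n(Co) = 14.6 / 58.93 = 0.2478 mol
Co²⁺ + 2e⁻ → Co, so n(e⁻) = 2 × 0.2478 = 0.4956 mol
Since the cells are in series, n(e⁻) in the Fe cell is also 0.4956 mol.
Fe²⁺ + 2e⁻ → Fe, so n(Fe) = 0.4956 / 2 = 0.2478 mol
m(Fe) = 0.2478 × 55.85 = 13.8 g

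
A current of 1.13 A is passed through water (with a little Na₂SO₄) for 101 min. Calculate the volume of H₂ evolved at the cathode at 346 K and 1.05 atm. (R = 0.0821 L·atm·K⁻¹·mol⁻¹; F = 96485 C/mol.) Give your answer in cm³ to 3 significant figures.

960 cm³

Charge passed = 1.13 × 6060 = 6848 C
n(e⁻) = 6848 / 96485 = 0.07097 mol
2H⁺ + 2e⁻ → H₂, so n(H₂) = 0.07097 / 2 = 0.03549 mol
V = nRT/P = 0.03549 × 0.0821 × 346 / 1.05 = 0.9601 L
= 960 cm³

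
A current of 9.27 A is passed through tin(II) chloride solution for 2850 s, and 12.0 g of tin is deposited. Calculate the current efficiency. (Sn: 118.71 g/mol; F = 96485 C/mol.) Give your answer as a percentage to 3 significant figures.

73.8%

Q = 9.27 × 2850 = 26420 C
n(e⁻) = 26420 / 96485 = 0.2738 mol
Sn²⁺ + 2e⁻ → Sn, so theoretical n(Sn) = 0.1369 mol → 16.25 g
Efficiency = 12.0 / 16.25 = 0.7385 = 73.8%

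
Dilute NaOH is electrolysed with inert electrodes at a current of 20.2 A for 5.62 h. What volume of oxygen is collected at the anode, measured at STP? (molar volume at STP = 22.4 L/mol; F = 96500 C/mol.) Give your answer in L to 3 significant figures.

Q = It = 20.2 × 20232 = 4.087×10^5 C
n(e⁻) = Q/F = 4.087×10^5/96500 = 4.235 mol
2H₂O → O₂ + 4H⁺ + 4e⁻, so n(O₂) = 4.235 / 4 = 1.059 mol
V = 1.059 × 22.4 = 23.72 L

23.7 L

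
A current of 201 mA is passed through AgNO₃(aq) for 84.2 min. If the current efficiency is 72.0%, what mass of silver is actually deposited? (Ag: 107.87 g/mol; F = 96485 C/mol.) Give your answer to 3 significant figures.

Q = 0.201 × 5052 = 1015 C
n(e⁻) = 1015 / 96485 = 0.01052 mol
Ag⁺ + e⁻ → Ag, so theoretical m(Ag) = 0.01052 × 107.87 = 1.135 g
Actual mass = 72.0% × 1.135 = 0.817 g

0.817 g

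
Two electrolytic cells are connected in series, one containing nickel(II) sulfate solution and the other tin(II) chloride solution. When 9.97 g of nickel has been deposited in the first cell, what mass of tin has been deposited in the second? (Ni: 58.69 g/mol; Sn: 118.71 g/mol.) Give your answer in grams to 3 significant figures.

n(Ni) = 9.97 / 58.69 = 0.1699 mol
Ni²⁺ + 2e⁻ → Ni, so n(e⁻) = 2 × 0.1699 = 0.3398 mol
In series, the same 0.3398 mol of electrons flows through the second cell.
Sn²⁺ + 2e⁻ → Sn, so n(Sn) = 0.3398 / 2 = 0.1699 mol
m(Sn) = 0.1699 × 118.71 = 20.2 g

20.2 g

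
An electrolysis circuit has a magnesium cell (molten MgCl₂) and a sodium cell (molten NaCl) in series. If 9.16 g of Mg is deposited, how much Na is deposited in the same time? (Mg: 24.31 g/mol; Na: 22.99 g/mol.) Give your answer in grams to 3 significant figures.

n(Mg) = 9.16 / 24.31 = 0.3768 mol
Mg²⁺ + 2e⁻ → Mg, so n(e⁻) = 2 × 0.3768 = 0.7536 mol
The cells are in series, so the same charge (and hence the same n(e⁻) = 0.7536 mol) passes through both.
Na⁺ + e⁻ → Na, so n(Na) = 0.7536 mol
m(Na) = 0.7536 × 22.99 = 17.3 g

17.3 g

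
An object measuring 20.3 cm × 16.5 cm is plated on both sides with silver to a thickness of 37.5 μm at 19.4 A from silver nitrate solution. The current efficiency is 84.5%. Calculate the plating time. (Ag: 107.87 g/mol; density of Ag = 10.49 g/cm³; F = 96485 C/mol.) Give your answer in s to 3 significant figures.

1440 s

Plated area = 2 × 20.3 × 16.5 = 669.9 cm²
Volume = 669.9 × 37.5×10⁻⁴ cm = 2.512 cm³
m(Ag) = 2.512 × 10.49 = 26.35 g
n(Ag) = 26.35 / 107.87 = 0.2443 mol; n(e⁻) = 0.2443 mol
Q = 0.2443 × 96485 / 0.845 = 27900 C
t = 27900 / 19.4 = 1438 s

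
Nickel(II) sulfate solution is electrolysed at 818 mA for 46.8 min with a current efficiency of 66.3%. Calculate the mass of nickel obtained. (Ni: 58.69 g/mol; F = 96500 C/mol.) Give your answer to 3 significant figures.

Q = 0.818 × 2808 = 2297 C
n(e⁻) = 2297 / 96500 = 0.02380 mol
Ni²⁺ + 2e⁻ → Ni, so theoretical m(Ni) = 0.01190 × 58.69 = 0.6984 g
Actual mass = 66.3% × 0.6984 = 0.463 g

0.463 g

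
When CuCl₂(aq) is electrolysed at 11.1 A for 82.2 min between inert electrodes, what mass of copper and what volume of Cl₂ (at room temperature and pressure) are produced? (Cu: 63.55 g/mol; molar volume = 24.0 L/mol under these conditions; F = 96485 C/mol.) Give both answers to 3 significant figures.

18.0 g Cu; 6.81 L Cl₂

Q = 11.1 × 4932 = 54750 C; n(e⁻) = 54750 / 96485 = 0.5674 mol
Cathode: Cu²⁺ + 2e⁻ → Cu → n(Cu) = 0.5674/2 = 0.2837 mol → 18.0 g
Anode: 2Cl⁻ → Cl₂ + 2e⁻ → n(Cl₂) = 0.5674/2 = 0.2837 mol → 6.81 L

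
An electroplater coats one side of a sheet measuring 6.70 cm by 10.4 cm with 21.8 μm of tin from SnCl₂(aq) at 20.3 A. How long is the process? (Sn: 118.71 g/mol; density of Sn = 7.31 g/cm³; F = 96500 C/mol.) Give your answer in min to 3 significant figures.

Plated area = 6.70 × 10.4 = 69.68 cm²
Volume = 69.68 × 21.8×10⁻⁴ cm = 0.1519 cm³
m(Sn) = 0.1519 × 7.31 = 1.110 g
n(Sn) = 1.110 / 118.71 = 0.009351 mol; n(e⁻) = 2 × 0.009351 = 0.01870 mol
Q = 0.01870 × 96500 = 1805 C
t = 1805 / 20.3 = 88.92 s = 1.48 min

1.48 min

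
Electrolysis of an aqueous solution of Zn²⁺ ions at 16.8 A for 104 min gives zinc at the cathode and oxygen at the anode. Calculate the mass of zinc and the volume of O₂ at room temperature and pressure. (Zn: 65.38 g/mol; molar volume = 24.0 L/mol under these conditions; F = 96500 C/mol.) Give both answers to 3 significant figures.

Q = 16.8 × 6240 = 1.048×10^5 C; n(e⁻) = 1.048×10^5 / 96500 = 1.086 mol
Cathode: Zn²⁺ + 2e⁻ → Zn → n(Zn) = 1.086/2 = 0.5430 mol → 35.5 g
Anode: 2H₂O → O₂ + 4H⁺ + 4e⁻ → n(O₂) = 1.086/4 = 0.2715 mol → 6.52 L

35.5 g Zn; 6.52 L O₂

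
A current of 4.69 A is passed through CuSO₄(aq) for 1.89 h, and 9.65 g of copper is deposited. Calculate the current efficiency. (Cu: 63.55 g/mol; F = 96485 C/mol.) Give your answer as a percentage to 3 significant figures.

Q = 4.69 × 6804 = 31910 C
n(e⁻) = 31910 / 96485 = 0.3307 mol
Cu²⁺ + 2e⁻ → Cu, so theoretical n(Cu) = 0.1654 mol → 10.51 g
Efficiency = 9.65 / 10.51 = 0.9182 = 91.8%

91.8%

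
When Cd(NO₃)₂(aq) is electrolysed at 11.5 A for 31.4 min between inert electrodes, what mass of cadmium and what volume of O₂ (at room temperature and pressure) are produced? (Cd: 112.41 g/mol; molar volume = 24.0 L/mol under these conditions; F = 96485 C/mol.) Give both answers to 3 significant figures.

Q = 11.5 × 1884 = 21670 C; n(e⁻) = 21670 / 96485 = 0.2246 mol
Cathode: Cd²⁺ + 2e⁻ → Cd → n(Cd) = 0.2246/2 = 0.1123 mol → 12.6 g
Anode: 2H₂O → O₂ + 4H⁺ + 4e⁻ → n(O₂) = 0.2246/4 = 0.05615 mol → 1.35 L

12.6 g Cd; 1.35 L O₂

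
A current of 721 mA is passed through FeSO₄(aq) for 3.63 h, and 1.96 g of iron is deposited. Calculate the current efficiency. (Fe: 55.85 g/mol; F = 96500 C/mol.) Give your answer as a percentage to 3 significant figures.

Q = 0.721 × 13068 = 9422 C
n(e⁻) = 9422 / 96500 = 0.09764 mol
Fe²⁺ + 2e⁻ → Fe, so theoretical n(Fe) = 0.04882 mol → 2.727 g
Efficiency = 1.96 / 2.727 = 0.7187 = 71.9%

71.9%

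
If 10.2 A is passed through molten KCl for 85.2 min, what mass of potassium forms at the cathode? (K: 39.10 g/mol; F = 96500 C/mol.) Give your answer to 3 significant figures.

21.1 g

Charge passed = 10.2 × 5112 = 52140 C
n(e⁻) = Q/F = 52140/96500 = 0.5403 mol
K⁺ + e⁻ → K, so n(K) = 0.5403 mol
m = 0.5403 × 39.10 = 21.1 g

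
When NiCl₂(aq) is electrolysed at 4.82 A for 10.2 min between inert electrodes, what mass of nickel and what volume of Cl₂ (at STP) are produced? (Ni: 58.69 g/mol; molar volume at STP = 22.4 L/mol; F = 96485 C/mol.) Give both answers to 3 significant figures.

0.897 g Ni; 0.342 L Cl₂

Q = 4.82 × 612 = 2950 C; n(e⁻) = 2950 / 96485 = 0.03057 mol
Cathode: Ni²⁺ + 2e⁻ → Ni → n(Ni) = 0.03057/2 = 0.01529 mol → 0.897 g
Anode: 2Cl⁻ → Cl₂ + 2e⁻ → n(Cl₂) = 0.03057/2 = 0.01529 mol → 0.342 L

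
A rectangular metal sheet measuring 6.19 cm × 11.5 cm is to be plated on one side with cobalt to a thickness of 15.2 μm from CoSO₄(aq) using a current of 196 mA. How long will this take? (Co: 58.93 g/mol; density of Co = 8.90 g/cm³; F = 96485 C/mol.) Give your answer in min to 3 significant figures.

268 min

Plated area = 6.19 × 11.5 = 71.19 cm²
Volume = 71.19 × 15.2×10⁻⁴ cm = 0.1082 cm³
m(Co) = 0.1082 × 8.90 = 0.9630 g
n(Co) = 0.9630 / 58.93 = 0.01634 mol; n(e⁻) = 2 × 0.01634 = 0.03268 mol
Q = 0.03268 × 96485 = 3153 C
t = 3153 / 0.196 = 16090 s = 268 min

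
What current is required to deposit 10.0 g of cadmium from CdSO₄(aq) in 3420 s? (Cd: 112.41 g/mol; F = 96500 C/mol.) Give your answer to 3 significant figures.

n(Cd) = 10.0 / 112.41 = 0.08896 mol
Cd²⁺ + 2e⁻ → Cd, so n(e⁻) = 2 × 0.08896 = 0.1779 mol
Q = 0.1779 × 96500 = 17170 C
I = Q / t = 17170 / 3420 s = 5.02 A

5.02 A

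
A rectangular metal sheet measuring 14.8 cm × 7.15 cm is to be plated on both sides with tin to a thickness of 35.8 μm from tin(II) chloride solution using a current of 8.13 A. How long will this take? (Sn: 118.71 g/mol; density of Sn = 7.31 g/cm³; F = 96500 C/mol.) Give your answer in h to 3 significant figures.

0.308 h

Plated area = 2 × 14.8 × 7.15 = 211.6 cm²
Volume = 211.6 × 35.8×10⁻⁴ cm = 0.7575 cm³
m(Sn) = 0.7575 × 7.31 = 5.537 g
n(Sn) = 5.537 / 118.71 = 0.04664 mol; n(e⁻) = 2 × 0.04664 = 0.09328 mol
Q = 0.09328 × 96500 = 9002 C
t = 9002 / 8.13 = 1107 s = 0.308 h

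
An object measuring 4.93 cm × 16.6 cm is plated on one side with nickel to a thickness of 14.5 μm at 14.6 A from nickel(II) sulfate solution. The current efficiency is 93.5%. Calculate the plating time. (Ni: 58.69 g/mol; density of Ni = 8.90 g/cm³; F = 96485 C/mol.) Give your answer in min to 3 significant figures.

Plated area = 4.93 × 16.6 = 81.84 cm²
Volume = 81.84 × 14.5×10⁻⁴ cm = 0.1187 cm³
m(Ni) = 0.1187 × 8.90 = 1.056 g
n(Ni) = 1.056 / 58.69 = 0.01799 mol; n(e⁻) = 2 × 0.01799 = 0.03598 mol
Q = 0.03598 × 96485 / 0.935 = 3713 C
t = 3713 / 14.6 = 254.3 s = 4.24 min

4.24 min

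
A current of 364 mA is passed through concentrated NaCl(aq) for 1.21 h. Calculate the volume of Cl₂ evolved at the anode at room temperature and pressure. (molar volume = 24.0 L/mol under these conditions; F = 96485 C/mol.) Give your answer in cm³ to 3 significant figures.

Charge passed = 0.364 × 4356 = 1586 C
Moles of electrons = 1586 / 96485 = 0.01644 mol
2Cl⁻ → Cl₂ + 2e⁻, so n(Cl₂) = 0.01644 / 2 = 0.008220 mol
V = 0.008220 × 24.0 = 0.1973 L
= 197 cm³

197 cm³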